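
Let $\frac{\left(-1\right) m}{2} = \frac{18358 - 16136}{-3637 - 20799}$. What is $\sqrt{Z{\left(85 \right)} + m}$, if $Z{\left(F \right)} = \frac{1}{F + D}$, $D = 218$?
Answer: $\frac{\sqrt{634424696034}}{1851027} \approx 0.43031$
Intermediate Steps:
$m = \frac{1111}{6109}$ ($m = - 2 \frac{18358 - 16136}{-3637 - 20799} = - 2 \frac{2222}{-24436} = - 2 \cdot 2222 \left(- \frac{1}{24436}\right) = \left(-2\right) \left(- \frac{1111}{12218}\right) = \frac{1111}{6109} \approx 0.18186$)
$Z{\left(F \right)} = \frac{1}{218 + F}$ ($Z{\left(F \right)} = \frac{1}{F + 218} = \frac{1}{218 + F}$)
$\sqrt{Z{\left(85 \right)} + m} = \sqrt{\frac{1}{218 + 85} + \frac{1111}{6109}} = \sqrt{\frac{1}{303} + \frac{1111}{6109}} = \sqrt{\frac{342742}{1851027}} = \frac{\sqrt{634424696034}}{1851027}$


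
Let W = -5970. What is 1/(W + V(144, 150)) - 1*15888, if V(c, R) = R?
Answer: -92468161/5820 ≈ -15888.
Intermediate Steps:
1/(W + V(144, 150)) - 1*15888 = 1/(-5970 + 150) - 1*15888 = 1/(-5820) - 15888 = -1/5820 - 15888 = -92468161/5820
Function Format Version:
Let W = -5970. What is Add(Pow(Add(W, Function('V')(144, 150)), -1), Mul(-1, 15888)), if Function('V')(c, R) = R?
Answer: Rational(-92468161, 5820) ≈ -15888.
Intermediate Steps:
Add(Pow(Add(W, Function('V')(144, 150)), -1), Mul(-1, 15888)) = Add(Pow(Add(-5970, 150), -1), Mul(-1, 15888)) = Add(Pow(-5820, -1), -15888) = Add(Rational(-1, 5820), -15888) = Rational(-92468161, 5820)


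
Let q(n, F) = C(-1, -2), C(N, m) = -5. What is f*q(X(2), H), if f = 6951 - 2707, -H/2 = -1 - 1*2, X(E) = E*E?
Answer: -21220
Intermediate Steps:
X(E) = E²
H = 6 (H = -2*(-1 - 1*2) = -2*(-1 - 2) = -2*(-3) = 6)
q(n, F) = -5
f = 4244
f*q(X(2), H) = 4244*(-5) = -21220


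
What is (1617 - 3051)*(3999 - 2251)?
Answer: -2506632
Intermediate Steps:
(1617 - 3051)*(3999 - 2251) = -1434*1748 = -2506632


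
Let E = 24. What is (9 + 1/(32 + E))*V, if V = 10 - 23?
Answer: -6565/56 ≈ -117.23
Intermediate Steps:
V = -13
(9 + 1/(32 + E))*V = (9 + 1/(32 + 24))*(-13) = (9 + 1/56)*(-13) = (505/56)*(-13) = -6565/56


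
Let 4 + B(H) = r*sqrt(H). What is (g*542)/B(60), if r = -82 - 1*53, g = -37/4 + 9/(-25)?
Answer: -260431/13668550 + 7031637*sqrt(15)/5467420 ≈ 4.9620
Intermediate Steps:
g = -961/100 (g = -37*1/4 + 9*(-1/25) = -37/4 - 9/25 = -961/100 ≈ -9.6100)
r = -135 (r = -82 - 53 = -135)
B(H) = -4 - 135*sqrt(H)
(g*542)/B(60) = (-961/100*542)/(-4 - 270*sqrt(15)) = -260431/(50*(-4 - 270*sqrt(15)))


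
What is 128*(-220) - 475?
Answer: -28635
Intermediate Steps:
128*(-220) - 475 = -28160 - 475 = -28635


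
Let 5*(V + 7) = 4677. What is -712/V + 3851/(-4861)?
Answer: -17590751/11282381 ≈ -1.5591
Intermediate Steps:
V = 4642/5 (V = -7 + (1/5)*4677 = -7 + 4677/5 = 4642/5 ≈ 928.40)
-712/V + 3851/(-4861) = -712/4642/5 + 3851/(-4861) = -712*5/4642 + 3851*(-1/4861) = -1780/2321 - 3851/4861 = -17590751/11282381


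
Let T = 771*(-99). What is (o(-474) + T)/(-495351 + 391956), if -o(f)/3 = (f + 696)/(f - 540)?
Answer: 859966/1164917 ≈ 0.73822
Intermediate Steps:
T = -76329
o(f) = -3*(696 + f)/(-540 + f) (o(f) = -3*(f + 696)/(f - 540) = -3*(696 + f)/(-540 + f))
(o(-474) + T)/(-495351 + 391956) = (3*(-696 - 1*(-474))/(-540 - 474) - 76329)/(-495351 + 391956) = (3*(-696 + 474)/(-1014) - 76329)/(-103395) = (3*(-1/1014)*(-222) - 76329)*(-1/103395) = (111/169 - 76329)*(-1/103395) = -12899490/169*(-1/103395) = 859966/1164917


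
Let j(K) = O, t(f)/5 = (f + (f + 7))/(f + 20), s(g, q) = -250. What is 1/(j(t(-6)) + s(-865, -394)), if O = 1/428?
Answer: -428/106999 ≈ -0.0040000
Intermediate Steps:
t(f) = 5*(7 + 2*f)/(20 + f) (t(f) = 5*((f + (f + 7))/(f + 20)) = 5*((f + (7 + f))/(20 + f)) = 5*((7 + 2*f)/(20 + f)) = 5*(7 + 2*f)/(20 + f))
O = 1/428 ≈ 0.0023364
j(K) = 1/428
1/(j(t(-6)) + s(-865, -394)) = 1/(1/428 - 250) = 1/(-106999/428) = -428/106999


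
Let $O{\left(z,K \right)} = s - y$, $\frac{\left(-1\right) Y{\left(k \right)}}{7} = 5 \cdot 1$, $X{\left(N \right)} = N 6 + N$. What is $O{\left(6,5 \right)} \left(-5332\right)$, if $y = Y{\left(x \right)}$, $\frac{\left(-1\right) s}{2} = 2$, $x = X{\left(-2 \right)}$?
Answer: $-165292$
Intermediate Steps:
$X{\left(N \right)} = 7 N$ ($X{\left(N \right)} = 6 N + N = 7 N$)
$x = -14$ ($x = 7 \left(-2\right) = -14$)
$Y{\left(k \right)} = -35$ ($Y{\left(k \right)} = - 7 \cdot 5 \cdot 1 = \left(-7\right) 5 = -35$)
$s = -4$ ($s = \left(-2\right) 2 = -4$)
$y = -35$
$O{\left(z,K \right)} = 31$ ($O{\left(z,K \right)} = -4 - -35 = -4 + 35 = 31$)
$O{\left(6,5 \right)} \left(-5332\right) = 31 \left(-5332\right) = -165292$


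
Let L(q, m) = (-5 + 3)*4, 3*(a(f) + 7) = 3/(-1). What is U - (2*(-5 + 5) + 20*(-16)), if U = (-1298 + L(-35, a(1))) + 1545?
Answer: 559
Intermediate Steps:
a(f) = -8 (a(f) = -7 + (3/(-1))/3 = -7 + (3*(-1))/3 = -7 + (1/3)*(-3) = -7 - 1 = -8)
L(q, m) = -8 (L(q, m) = -2*4 = -8)
U = 239 (U = (-1298 - 8) + 1545 = -1306 + 1545 = 239)
U - (2*(-5 + 5) + 20*(-16)) = 239 - (2*(-5 + 5) + 20*(-16)) = 239 - (2*0 - 320) = 239 - (0 - 320) = 239 - 1*(-320) = 239 + 320 = 559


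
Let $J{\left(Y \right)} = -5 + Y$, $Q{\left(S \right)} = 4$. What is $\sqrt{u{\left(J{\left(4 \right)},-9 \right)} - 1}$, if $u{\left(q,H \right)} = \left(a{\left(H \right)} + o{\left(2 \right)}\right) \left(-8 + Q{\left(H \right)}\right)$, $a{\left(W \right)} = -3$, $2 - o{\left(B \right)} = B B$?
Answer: $\sqrt{19} \approx 4.3589$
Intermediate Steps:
$o{\left(B \right)} = 2 - B^{2}$ ($o{\left(B \right)} = 2 - B B = 2 - B^{2}$)
$u{\left(q,H \right)} = 20$ ($u{\left(q,H \right)} = \left(-3 + \left(2 - 2^{2}\right)\right) \left(-8 + 4\right) = \left(-3 + \left(2 - 4\right)\right) \left(-4\right) = \left(-3 - 2\right) \left(-4\right) = \left(-5\right) \left(-4\right) = 20$)
$\sqrt{u{\left(J{\left(4 \right)},-9 \right)} - 1} = \sqrt{20 - 1} = \sqrt{19}$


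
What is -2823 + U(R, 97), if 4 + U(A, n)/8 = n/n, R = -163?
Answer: -2847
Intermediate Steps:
U(A, n) = -24 (U(A, n) = -32 + 8*(n/n) = -32 + 8*1 = -32 + 8 = -24)
-2823 + U(R, 97) = -2823 - 24 = -2847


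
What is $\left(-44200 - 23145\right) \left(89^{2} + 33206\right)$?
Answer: $-2769697815$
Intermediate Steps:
$\left(-44200 - 23145\right) \left(89^{2} + 33206\right) = - 67345 \left(7921 + 33206\right) = \left(-67345\right) 41127 = -2769697815$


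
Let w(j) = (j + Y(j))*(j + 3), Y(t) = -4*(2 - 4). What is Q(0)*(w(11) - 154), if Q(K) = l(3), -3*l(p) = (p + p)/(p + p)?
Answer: -112/3 ≈ -37.333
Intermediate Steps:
l(p) = -1/3 (l(p) = -(p + p)/(3*(p + p)) = -2*p/(3*(2*p)) = -2*p*1/(2*p)/3 = -1/3*1 = -1/3)
Q(K) = -1/3
Y(t) = 8 (Y(t) = -4*(-2) = 8)
w(j) = (3 + j)*(8 + j) (w(j) = (j + 8)*(j + 3) = (8 + j)*(3 + j) = (3 + j)*(8 + j))
Q(0)*(w(11) - 154) = -((24 + 11**2 + 11*11) - 154)/3 = -((24 + 121 + 121) - 154)/3 = -(266 - 154)/3 = -1/3*112 = -112/3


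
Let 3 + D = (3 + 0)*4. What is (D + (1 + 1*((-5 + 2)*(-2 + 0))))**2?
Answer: 256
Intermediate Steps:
D = 9 (D = -3 + (3 + 0)*4 = -3 + 3*4 = -3 + 12 = 9)
(D + (1 + 1*((-5 + 2)*(-2 + 0))))**2 = (9 + (1 + 1*((-5 + 2)*(-2 + 0))))**2 = (9 + (1 + 1*(-3*(-2))))**2 = (9 + (1 + 1*6))**2 = (9 + (1 + 6))**2 = (9 + 7)**2 = 16**2 = 256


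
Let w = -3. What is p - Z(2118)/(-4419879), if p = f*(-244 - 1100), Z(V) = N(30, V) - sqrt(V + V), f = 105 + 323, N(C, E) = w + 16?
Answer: -2542455836915/4419879 - 2*sqrt(1059)/4419879 ≈ -5.7523e+5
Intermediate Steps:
N(C, E) = 13 (N(C, E) = -3 + 16 = 13)
f = 428
Z(V) = 13 - sqrt(2)*sqrt(V) (Z(V) = 13 - sqrt(V + V) = 13 - sqrt(2*V) = 13 - sqrt(2)*sqrt(V))
p = -575232 (p = 428*(-244 - 1100) = 428*(-1344) = -575232)
p - Z(2118)/(-4419879) = -575232 - (13 - sqrt(2)*sqrt(2118))/(-4419879) = -575232 - (13 - 2*sqrt(1059))*(-1)/4419879 = -575232 - (-13/4419879 + 2*sqrt(1059)/4419879) = -575232 + (13/4419879 - 2*sqrt(1059)/4419879) = -2542455836915/4419879 - 2*sqrt(1059)/4419879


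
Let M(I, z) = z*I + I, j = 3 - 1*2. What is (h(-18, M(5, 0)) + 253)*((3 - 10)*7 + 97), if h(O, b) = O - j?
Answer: 11232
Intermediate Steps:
j = 1 (j = 3 - 2 = 1)
M(I, z) = I + I*z (M(I, z) = I*z + I = I + I*z)
h(O, b) = -1 + O (h(O, b) = O - 1*1 = O - 1 = -1 + O)
(h(-18, M(5, 0)) + 253)*((3 - 10)*7 + 97) = ((-1 - 18) + 253)*((3 - 10)*7 + 97) = (-19 + 253)*(-7*7 + 97) = 234*(-49 + 97) = 234*48 = 11232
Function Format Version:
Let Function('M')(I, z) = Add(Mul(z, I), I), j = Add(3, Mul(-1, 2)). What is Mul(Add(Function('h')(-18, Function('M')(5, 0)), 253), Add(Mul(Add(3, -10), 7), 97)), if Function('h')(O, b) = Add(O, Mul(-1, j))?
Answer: 11232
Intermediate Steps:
j = 1 (j = Add(3, -2) = 1)
Function('M')(I, z) = Add(I, Mul(I, z)) (Function('M')(I, z) = Add(Mul(I, z), I) = Add(I, Mul(I, z)))
Function('h')(O, b) = Add(-1, O) (Function('h')(O, b) = Add(O, Mul(-1, 1)) = Add(O, -1) = Add(-1, O))
Mul(Add(Function('h')(-18, Function('M')(5, 0)), 253), Add(Mul(Add(3, -10), 7), 97)) = Mul(Add(Add(-1, -18), 253), Add(Mul(Add(3, -10), 7), 97)) = Mul(Add(-19, 253), Add(Mul(-7, 7), 97)) = Mul(234, Add(-49, 97)) = Mul(234, 48) = 11232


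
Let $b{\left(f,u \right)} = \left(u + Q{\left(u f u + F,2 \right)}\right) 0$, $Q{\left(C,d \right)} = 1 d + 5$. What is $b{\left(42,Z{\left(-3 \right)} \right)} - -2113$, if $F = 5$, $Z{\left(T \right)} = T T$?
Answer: $2113$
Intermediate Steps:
$Z{\left(T \right)} = T^{2}$
$Q{\left(C,d \right)} = 5 + d$ ($Q{\left(C,d \right)} = d + 5 = 5 + d$)
$b{\left(f,u \right)} = 0$ ($b{\left(f,u \right)} = \left(u + \left(5 + 2\right)\right) 0 = \left(u + 7\right) 0 = \left(7 + u\right) 0 = 0$)
$b{\left(42,Z{\left(-3 \right)} \right)} - -2113 = 0 - -2113 = 0 + 2113 = 2113$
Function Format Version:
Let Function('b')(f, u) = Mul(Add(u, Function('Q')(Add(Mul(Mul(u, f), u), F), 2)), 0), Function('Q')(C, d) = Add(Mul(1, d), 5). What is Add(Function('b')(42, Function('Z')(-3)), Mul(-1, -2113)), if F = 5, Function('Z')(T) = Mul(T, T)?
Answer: 2113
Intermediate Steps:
Function('Z')(T) = Pow(T, 2)
Function('Q')(C, d) = Add(5, d) (Function('Q')(C, d) = Add(d, 5) = Add(5, d))
Function('b')(f, u) = 0 (Function('b')(f, u) = Mul(Add(u, Add(5, 2)), 0) = Mul(Add(u, 7), 0) = Mul(Add(7, u), 0) = 0)
Add(Function('b')(42, Function('Z')(-3)), Mul(-1, -2113)) = Add(0, Mul(-1, -2113)) = Add(0, 2113) = 2113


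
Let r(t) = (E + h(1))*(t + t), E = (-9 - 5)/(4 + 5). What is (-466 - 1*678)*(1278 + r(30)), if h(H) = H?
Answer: -4271696/3 ≈ -1.4239e+6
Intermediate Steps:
E = -14/9 ≈ -1.5556
r(t) = -10*t/9 (r(t) = (-14/9 + 1)*(t + t) = -10*t/9)
(-466 - 1*678)*(1278 + r(30)) = (-466 - 1*678)*(1278 - 10/9*30) = (-466 - 678)*(1278 - 100/3) = -1144*3734/3 = -4271696/3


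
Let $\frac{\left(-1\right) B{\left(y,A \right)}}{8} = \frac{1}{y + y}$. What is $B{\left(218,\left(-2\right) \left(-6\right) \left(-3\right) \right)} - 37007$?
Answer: $- \frac{4033765}{109} \approx -37007.0$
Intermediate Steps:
$B{\left(y,A \right)} = - \frac{4}{y}$ ($B{\left(y,A \right)} = - \frac{8}{y + y} = - \frac{8}{2 y} = - 8 \frac{1}{2 y} = - \frac{4}{y}$)
$B{\left(218,\left(-2\right) \left(-6\right) \left(-3\right) \right)} - 37007 = - \frac{4}{218} - 37007 = \left(-4\right) \frac{1}{218} - 37007 = - \frac{2}{109} - 37007 = - \frac{4033765}{109}$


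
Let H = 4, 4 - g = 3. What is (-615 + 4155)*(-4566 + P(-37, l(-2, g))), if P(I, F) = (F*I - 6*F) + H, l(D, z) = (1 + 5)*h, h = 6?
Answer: -21629400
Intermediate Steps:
g = 1 (g = 4 - 1*3 = 4 - 3 = 1)
l(D, z) = 36 (l(D, z) = (1 + 5)*6 = 6*6 = 36)
P(I, F) = 4 - 6*F + F*I (P(I, F) = (F*I - 6*F) + 4 = (-6*F + F*I) + 4 = 4 - 6*F + F*I)
(-615 + 4155)*(-4566 + P(-37, l(-2, g))) = (-615 + 4155)*(-4566 + (4 - 6*36 + 36*(-37))) = 3540*(-4566 + (4 - 216 - 1332)) = 3540*(-4566 - 1544) = 3540*(-6110) = -21629400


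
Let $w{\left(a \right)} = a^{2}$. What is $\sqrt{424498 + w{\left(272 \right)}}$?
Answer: $\sqrt{498482} \approx 706.03$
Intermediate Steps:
$\sqrt{424498 + w{\left(272 \right)}} = \sqrt{424498 + 272^{2}} = \sqrt{424498 + 73984} = \sqrt{498482}$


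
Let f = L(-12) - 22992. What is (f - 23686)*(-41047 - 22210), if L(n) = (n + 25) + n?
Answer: 2952646989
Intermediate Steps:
L(n) = 25 + 2*n (L(n) = (25 + n) + n = 25 + 2*n)
f = -22991 (f = (25 + 2*(-12)) - 22992 = (25 - 24) - 22992 = 1 - 22992 = -22991)
(f - 23686)*(-41047 - 22210) = (-22991 - 23686)*(-41047 - 22210) = -46677*(-63257) = 2952646989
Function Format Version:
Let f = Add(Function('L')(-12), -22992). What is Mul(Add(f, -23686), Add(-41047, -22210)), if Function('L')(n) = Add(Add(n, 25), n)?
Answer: 2952646989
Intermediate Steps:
Function('L')(n) = Add(25, Mul(2, n)) (Function('L')(n) = Add(Add(25, n), n) = Add(25, Mul(2, n)))
f = -22991 (f = Add(Add(25, Mul(2, -12)), -22992) = Add(Add(25, -24), -22992) = Add(1, -22992) = -22991)
Mul(Add(f, -23686), Add(-41047, -22210)) = Mul(Add(-22991, -23686), Add(-41047, -22210)) = Mul(-46677, -63257) = 2952646989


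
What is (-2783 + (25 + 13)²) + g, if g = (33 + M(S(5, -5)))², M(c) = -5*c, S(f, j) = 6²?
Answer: 20270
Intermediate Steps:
S(f, j) = 36
g = 21609 (g = (33 - 5*36)² = (33 - 180)² = (-147)² = 21609)
(-2783 + (25 + 13)²) + g = (-2783 + (25 + 13)²) + 21609 = (-2783 + 38²) + 21609 = (-2783 + 1444) + 21609 = -1339 + 21609 = 20270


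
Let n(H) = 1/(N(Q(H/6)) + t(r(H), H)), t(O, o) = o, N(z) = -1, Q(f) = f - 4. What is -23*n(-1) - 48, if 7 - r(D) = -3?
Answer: -73/2 ≈ -36.500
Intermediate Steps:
r(D) = 10 (r(D) = 7 - 1*(-3) = 7 + 3 = 10)
Q(f) = -4 + f
n(H) = 1/(-1 + H)
-23*n(-1) - 48 = -23/(-1 - 1) - 48 = -23/(-2) - 48 = -23*(-½) - 48 = 23/2 - 48 = -73/2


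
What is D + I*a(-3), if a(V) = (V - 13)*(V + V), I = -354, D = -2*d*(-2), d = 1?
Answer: -33980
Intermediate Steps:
D = 4 (D = -2*1*(-2) = -2*(-2) = 4)
a(V) = 2*V*(-13 + V) (a(V) = (-13 + V)*(2*V) = 2*V*(-13 + V))
D + I*a(-3) = 4 - 708*(-3)*(-13 - 3) = 4 - 708*(-3)*(-16) = 4 - 354*96 = 4 - 33984 = -33980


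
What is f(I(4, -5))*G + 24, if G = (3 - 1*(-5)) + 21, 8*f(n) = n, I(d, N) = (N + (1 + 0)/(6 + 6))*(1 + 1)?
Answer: -559/48 ≈ -11.646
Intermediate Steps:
I(d, N) = ⅙ + 2*N (I(d, N) = (N + 1/12)*2 = (1/12 + N)*2 = ⅙ + 2*N)
f(n) = n/8
G = 29 (G = (3 + 5) + 21 = 8 + 21 = 29)
f(I(4, -5))*G + 24 = ((⅙ + 2*(-5))/8)*29 + 24 = ((⅙ - 10)/8)*29 + 24 = ((⅛)*(-59/6))*29 + 24 = -59/48*29 + 24 = -1711/48 + 24 = -559/48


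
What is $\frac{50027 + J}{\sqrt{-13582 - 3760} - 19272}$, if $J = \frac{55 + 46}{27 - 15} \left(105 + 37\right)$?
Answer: $- \frac{493576798}{185713663} - \frac{307333 i \sqrt{17342}}{2228563956} \approx -2.6577 - 0.018161 i$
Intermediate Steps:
$J = \frac{7171}{6}$ ($J = \frac{101}{12} \cdot 142 = \frac{7171}{6} \approx 1195.2$)
$\frac{50027 + J}{\sqrt{-13582 - 3760} - 19272} = \frac{50027 + \frac{7171}{6}}{\sqrt{-13582 - 3760} - 19272} = \frac{307333}{6 \left(\sqrt{-17342} - 19272\right)} = \frac{307333}{6 \left(i \sqrt{17342} - 19272\right)} = \frac{307333}{6 \left(-19272 + i \sqrt{17342}\right)}$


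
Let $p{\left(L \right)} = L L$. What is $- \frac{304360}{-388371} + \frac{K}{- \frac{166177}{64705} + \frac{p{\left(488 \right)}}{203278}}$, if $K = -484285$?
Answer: $\frac{137437266264400622145}{396376204157917} \approx 3.4673 \cdot 10^{5}$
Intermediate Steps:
$p{\left(L \right)} = L^{2}$
$- \frac{304360}{-388371} + \frac{K}{- \frac{166177}{64705} + \frac{p{\left(488 \right)}}{203278}} = - \frac{304360}{-388371} - \frac{484285}{- \frac{166177}{64705} + \frac{488^{2}}{203278}} = \left(-304360\right) \left(- \frac{1}{388371}\right) - \frac{484285}{\left(-166177\right) \frac{1}{64705} + 238144 \cdot \frac{1}{203278}} = \frac{304360}{388371} - \frac{484285}{- \frac{166177}{64705} + \frac{119072}{101639}} = \frac{304360}{388371} - \frac{484285}{- \frac{9185510343}{6576551495}} = \frac{304360}{388371} - - \frac{3184925240756075}{9185510343} = \frac{304360}{388371} + \frac{3184925240756075}{9185510343} = \frac{137437266264400622145}{396376204157917}$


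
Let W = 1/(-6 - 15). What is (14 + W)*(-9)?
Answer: -879/7 ≈ -125.57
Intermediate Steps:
W = -1/21 (W = 1/(-21) = -1/21 ≈ -0.047619)
(14 + W)*(-9) = (14 - 1/21)*(-9) = (293/21)*(-9) = -879/7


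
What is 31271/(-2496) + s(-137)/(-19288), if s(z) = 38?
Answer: -75406237/6017856 ≈ -12.530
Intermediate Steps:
31271/(-2496) + s(-137)/(-19288) = 31271/(-2496) + 38/(-19288) = 31271*(-1/2496) + 38*(-1/19288) = -31271/2496 - 19/9644 = -75406237/6017856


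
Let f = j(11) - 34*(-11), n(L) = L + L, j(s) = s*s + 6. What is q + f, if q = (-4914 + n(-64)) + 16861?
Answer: 12320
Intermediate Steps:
j(s) = 6 + s² (j(s) = s² + 6 = 6 + s²)
n(L) = 2*L
f = 501 (f = (6 + 11²) - 34*(-11) = (6 + 121) + 374 = 127 + 374 = 501)
q = 11819 (q = (-4914 + 2*(-64)) + 16861 = (-4914 - 128) + 16861 = -5042 + 16861 = 11819)
q + f = 11819 + 501 = 12320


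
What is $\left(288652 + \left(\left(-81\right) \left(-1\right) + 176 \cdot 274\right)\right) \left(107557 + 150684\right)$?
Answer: $87016112637$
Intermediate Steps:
$\left(288652 + \left(\left(-81\right) \left(-1\right) + 176 \cdot 274\right)\right) \left(107557 + 150684\right) = \left(288652 + \left(81 + 48224\right)\right) 258241 = \left(288652 + 48305\right) 258241 = 336957 \cdot 258241 = 87016112637$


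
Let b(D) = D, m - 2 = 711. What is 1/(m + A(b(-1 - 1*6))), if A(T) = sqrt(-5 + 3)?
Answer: 713/508371 - I*sqrt(2)/508371 ≈ 0.0014025 - 2.7819e-6*I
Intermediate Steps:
m = 713 (m = 2 + 711 = 713)
A(T) = I*sqrt(2) (A(T) = sqrt(-2) = I*sqrt(2))
1/(m + A(b(-1 - 1*6))) = 1/(713 + I*sqrt(2))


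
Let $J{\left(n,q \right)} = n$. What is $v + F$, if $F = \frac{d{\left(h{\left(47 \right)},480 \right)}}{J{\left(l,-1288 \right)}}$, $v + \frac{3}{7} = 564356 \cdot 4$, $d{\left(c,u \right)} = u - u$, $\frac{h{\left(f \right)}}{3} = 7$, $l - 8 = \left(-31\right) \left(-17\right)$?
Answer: $\frac{15801965}{7} \approx 2.2574 \cdot 10^{6}$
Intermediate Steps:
$l = 535$ ($l = 8 - -527 = 8 + 527 = 535$)
$h{\left(f \right)} = 21$ ($h{\left(f \right)} = 3 \cdot 7 = 21$)
$d{\left(c,u \right)} = 0$
$v = \frac{15801965}{7}$ ($v = - \frac{3}{7} + 564356 \cdot 4 = - \frac{3}{7} + 2257424 = \frac{15801965}{7} \approx 2.2574 \cdot 10^{6}$)
$F = 0$ ($F = \frac{0}{535} = 0 \cdot \frac{1}{535} = 0$)
$v + F = \frac{15801965}{7} + 0 = \frac{15801965}{7}$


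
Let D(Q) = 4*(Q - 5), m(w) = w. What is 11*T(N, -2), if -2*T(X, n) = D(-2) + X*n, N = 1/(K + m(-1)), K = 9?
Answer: 1243/8 ≈ 155.38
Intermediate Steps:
D(Q) = -20 + 4*Q (D(Q) = 4*(-5 + Q) = -20 + 4*Q)
N = ⅛ (N = 1/(9 - 1) = 1/8 = ⅛ ≈ 0.12500)
T(X, n) = 14 - X*n/2 (T(X, n) = -((-20 + 4*(-2)) + X*n)/2 = -((-20 - 8) + X*n)/2 = -(-28 + X*n)/2 = 14 - X*n/2)
11*T(N, -2) = 11*(14 - ½*⅛*(-2)) = 11*(14 + ⅛) = 11*(113/8) = 1243/8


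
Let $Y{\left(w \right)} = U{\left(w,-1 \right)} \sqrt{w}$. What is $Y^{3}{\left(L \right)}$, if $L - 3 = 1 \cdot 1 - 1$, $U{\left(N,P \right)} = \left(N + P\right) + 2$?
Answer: $192 \sqrt{3} \approx 332.55$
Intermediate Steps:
$U{\left(N,P \right)} = 2 + N + P$
$L = 3$ ($L = 3 + \left(1 \cdot 1 - 1\right) = 3 + \left(1 - 1\right) = 3 + 0 = 3$)
$Y{\left(w \right)} = \sqrt{w} \left(1 + w\right)$ ($Y{\left(w \right)} = \left(2 + w - 1\right) \sqrt{w} = \left(1 + w\right) \sqrt{w} = \sqrt{w} \left(1 + w\right)$)
$Y^{3}{\left(L \right)} = \left(\sqrt{3} \left(1 + 3\right)\right)^{3} = \left(\sqrt{3} \cdot 4\right)^{3} = \left(4 \sqrt{3}\right)^{3} = 192 \sqrt{3}$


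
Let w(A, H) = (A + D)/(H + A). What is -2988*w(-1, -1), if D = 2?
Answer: 1494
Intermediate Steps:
w(A, H) = (2 + A)/(A + H) (w(A, H) = (A + 2)/(H + A) = (2 + A)/(A + H))
-2988*w(-1, -1) = -2988*(2 - 1)/(-1 - 1) = -2988/(-2) = -(-1494) = -2988*(-½) = 1494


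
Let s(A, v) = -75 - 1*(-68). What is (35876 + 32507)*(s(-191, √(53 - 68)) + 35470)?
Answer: 2425066329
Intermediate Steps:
s(A, v) = -7 (s(A, v) = -75 + 68 = -7)
(35876 + 32507)*(s(-191, √(53 - 68)) + 35470) = (35876 + 32507)*(-7 + 35470) = 68383*35463 = 2425066329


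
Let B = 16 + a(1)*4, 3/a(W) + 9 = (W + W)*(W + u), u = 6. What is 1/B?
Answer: 5/92 ≈ 0.054348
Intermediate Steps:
a(W) = 3/(-9 + 2*W*(6 + W)) (a(W) = 3/(-9 + (W + W)*(W + 6)) = 3/(-9 + (2*W)*(6 + W)) = 3/(-9 + 2*W*(6 + W)))
B = 92/5 (B = 16 + (3/(-9 + 2*1**2 + 12*1))*4 = 16 + (3/(-9 + 2*1 + 12))*4 = 16 + (3/(-9 + 2 + 12))*4 = 16 + (3/5)*4 = 16 + 12/5 = 92/5 ≈ 18.400)
1/B = 1/(92/5) = 5/92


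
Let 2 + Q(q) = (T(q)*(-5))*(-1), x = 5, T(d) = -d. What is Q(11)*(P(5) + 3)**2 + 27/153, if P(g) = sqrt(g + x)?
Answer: -18408/17 - 342*sqrt(10) ≈ -2164.3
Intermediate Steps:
Q(q) = -2 - 5*q (Q(q) = -2 + (-q*(-5))*(-1) = -2 + (5*q)*(-1) = -2 - 5*q)
P(g) = sqrt(5 + g) (P(g) = sqrt(g + 5) = sqrt(5 + g))
Q(11)*(P(5) + 3)**2 + 27/153 = (-2 - 5*11)*(sqrt(5 + 5) + 3)**2 + 27/153 = (-2 - 55)*(sqrt(10) + 3)**2 + 27*(1/153) = -57*(3 + sqrt(10))**2 + 3/17 = 3/17 - 57*(3 + sqrt(10))**2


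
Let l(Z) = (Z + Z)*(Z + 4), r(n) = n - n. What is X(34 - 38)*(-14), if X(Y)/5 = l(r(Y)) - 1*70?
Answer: 4900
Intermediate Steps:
r(n) = 0
l(Z) = 2*Z*(4 + Z) (l(Z) = (2*Z)*(4 + Z) = 2*Z*(4 + Z))
X(Y) = -350 (X(Y) = 5*(2*0*(4 + 0) - 1*70) = 5*(2*0*4 - 70) = 5*(0 - 70) = 5*(-70) = -350)
X(34 - 38)*(-14) = -350*(-14) = 4900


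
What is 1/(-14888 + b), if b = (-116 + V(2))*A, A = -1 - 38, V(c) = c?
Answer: -1/10442 ≈ -9.5767e-5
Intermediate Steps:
A = -39
b = 4446 (b = (-116 + 2)*(-39) = -114*(-39) = 4446)
1/(-14888 + b) = 1/(-14888 + 4446) = 1/(-10442) = -1/10442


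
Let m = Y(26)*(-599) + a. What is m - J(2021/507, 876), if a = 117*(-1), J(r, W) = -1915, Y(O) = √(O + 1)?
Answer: 1798 - 1797*√3 ≈ -1314.5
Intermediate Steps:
Y(O) = √(1 + O)
a = -117
m = -117 - 1797*√3 (m = √(1 + 26)*(-599) - 117 = √27*(-599) - 117 = (3*√3)*(-599) - 117 = -1797*√3 - 117 = -117 - 1797*√3 ≈ -3229.5)
m - J(2021/507, 876) = (-117 - 1797*√3) - 1*(-1915) = (-117 - 1797*√3) + 1915 = 1798 - 1797*√3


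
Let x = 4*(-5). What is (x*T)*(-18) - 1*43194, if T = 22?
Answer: -35274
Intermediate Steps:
x = -20
(x*T)*(-18) - 1*43194 = -20*22*(-18) - 1*43194 = -440*(-18) - 43194 = 7920 - 43194 = -35274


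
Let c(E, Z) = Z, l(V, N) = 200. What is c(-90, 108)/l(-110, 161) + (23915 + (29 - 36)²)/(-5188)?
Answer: -264531/64850 ≈ -4.0791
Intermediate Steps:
c(-90, 108)/l(-110, 161) + (23915 + (29 - 36)²)/(-5188) = 108/200 + (23915 + (29 - 36)²)/(-5188) = 108*(1/200) + (23915 + (-7)²)*(-1/5188) = 27/50 + (23915 + 49)*(-1/5188) = 27/50 + 23964*(-1/5188) = 27/50 - 5991/1297 = -264531/64850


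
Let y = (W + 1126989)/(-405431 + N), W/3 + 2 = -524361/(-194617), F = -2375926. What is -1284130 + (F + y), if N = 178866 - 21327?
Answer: -88287975673857989/24121998682 ≈ -3.6601e+6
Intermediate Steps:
W = 405381/194617 (W = -6 + 3*(-524361/(-194617)) = -6 + 3*(-524361*(-1/194617)) = -6 + 3*(524361/194617) = -6 + 1573083/194617 = 405381/194617 ≈ 2.0830)
N = 157539
y = -109665811797/24121998682 (y = (405381/194617 + 1126989)/(-405431 + 157539) = (219331623594/194617)/(-247892) = (219331623594/194617)*(-1/247892) = -109665811797/24121998682 ≈ -4.5463)
-1284130 + (F + y) = -1284130 + (-2375926 - 109665811797/24121998682) = -1284130 - 57312193506341329/24121998682 = -88287975673857989/24121998682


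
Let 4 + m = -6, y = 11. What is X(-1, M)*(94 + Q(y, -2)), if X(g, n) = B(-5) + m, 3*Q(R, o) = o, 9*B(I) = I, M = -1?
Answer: -26600/27 ≈ -985.19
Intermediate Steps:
B(I) = I/9
m = -10 (m = -4 - 6 = -10)
Q(R, o) = o/3
X(g, n) = -95/9 (X(g, n) = (⅑)*(-5) - 10 = -5/9 - 10 = -95/9)
X(-1, M)*(94 + Q(y, -2)) = -95*(94 + (⅓)*(-2))/9 = -95*(94 - ⅔)/9 = -95/9*280/3 = -26600/27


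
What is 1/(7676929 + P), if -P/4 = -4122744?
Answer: 1/24167905 ≈ 4.1377e-8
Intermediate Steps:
P = 16490976 (P = -4*(-4122744) = 16490976)
1/(7676929 + P) = 1/(7676929 + 16490976) = 1/24167905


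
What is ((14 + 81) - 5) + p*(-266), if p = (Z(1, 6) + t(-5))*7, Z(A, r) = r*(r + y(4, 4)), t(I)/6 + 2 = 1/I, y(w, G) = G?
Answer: -435258/5 ≈ -87052.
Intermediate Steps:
t(I) = -12 + 6/I
Z(A, r) = r*(4 + r) (Z(A, r) = r*(r + 4) = r*(4 + r))
p = 1638/5 (p = (6*(4 + 6) + (-12 + 6/(-5)))*7 = (6*10 + (-12 + 6*(-⅕)))*7 = (60 + (-12 - 6/5))*7 = (60 - 66/5)*7 = (234/5)*7 = 1638/5 ≈ 327.60)
((14 + 81) - 5) + p*(-266) = ((14 + 81) - 5) + (1638/5)*(-266) = (95 - 5) - 435708/5 = 90 - 435708/5 = -435258/5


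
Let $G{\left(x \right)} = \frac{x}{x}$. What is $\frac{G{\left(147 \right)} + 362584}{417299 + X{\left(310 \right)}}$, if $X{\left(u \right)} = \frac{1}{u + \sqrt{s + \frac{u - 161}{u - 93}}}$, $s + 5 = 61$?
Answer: $\frac{3153436200934416035}{3629289086399353676} + \frac{362585 \sqrt{2669317}}{3629289086399353676} \approx 0.86889$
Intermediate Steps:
$s = 56$ ($s = -5 + 61 = 56$)
$X{\left(u \right)} = \frac{1}{u + \sqrt{56 + \frac{-161 + u}{-93 + u}}}$ ($X{\left(u \right)} = \frac{1}{u + \sqrt{56 + \frac{u - 161}{u - 93}}} = \frac{1}{u + \sqrt{56 + \frac{-161 + u}{-93 + u}}}$)
$G{\left(x \right)} = 1$
$\frac{G{\left(147 \right)} + 362584}{417299 + X{\left(310 \right)}} = \frac{1 + 362584}{417299 + \frac{1}{310 + \sqrt{\frac{-5369 + 57 \cdot 310}{-93 + 310}}}} = \frac{362585}{417299 + \frac{1}{310 + \sqrt{\frac{-5369 + 17670}{217}}}} = \frac{362585}{417299 + \frac{1}{310 + \sqrt{\frac{1}{217} \cdot 12301}}} = \frac{362585}{417299 + \frac{1}{310 + \sqrt{\frac{12301}{217}}}} = \frac{362585}{417299 + \frac{1}{310 + \frac{\sqrt{2669317}}{217}}}$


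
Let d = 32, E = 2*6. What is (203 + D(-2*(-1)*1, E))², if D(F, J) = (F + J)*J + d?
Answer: 162409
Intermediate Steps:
E = 12
D(F, J) = 32 + J*(F + J) (D(F, J) = (F + J)*J + 32 = J*(F + J) + 32 = 32 + J*(F + J))
(203 + D(-2*(-1)*1, E))² = (203 + (32 + 12² + (-2*(-1)*1)*12))² = (203 + (32 + 144 + (2*1)*12))² = (203 + (32 + 144 + 2*12))² = (203 + (32 + 144 + 24))² = (203 + 200)² = 403² = 162409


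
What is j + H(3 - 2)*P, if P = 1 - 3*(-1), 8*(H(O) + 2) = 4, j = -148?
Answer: -154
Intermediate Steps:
H(O) = -3/2 (H(O) = -2 + (⅛)*4 = -2 + ½ = -3/2)
P = 4 (P = 1 + 3 = 4)
j + H(3 - 2)*P = -148 - 3/2*4 = -148 - 6 = -154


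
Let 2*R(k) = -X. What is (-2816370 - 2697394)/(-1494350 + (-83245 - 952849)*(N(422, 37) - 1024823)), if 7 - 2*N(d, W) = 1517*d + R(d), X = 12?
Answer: -5513764/1393444952579 ≈ -3.9569e-6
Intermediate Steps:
R(k) = -6 (R(k) = (-1*12)/2 = (½)*(-12) = -6)
N(d, W) = 13/2 - 1517*d/2 (N(d, W) = 7/2 - (1517*d - 6)/2 = 7/2 - (-6 + 1517*d)/2 = 7/2 + (3 - 1517*d/2) = 13/2 - 1517*d/2)
(-2816370 - 2697394)/(-1494350 + (-83245 - 952849)*(N(422, 37) - 1024823)) = (-2816370 - 2697394)/(-1494350 + (-83245 - 952849)*((13/2 - 1517/2*422) - 1024823)) = -5513764/(-1494350 - 1036094*((13/2 - 320087) - 1024823)) = -5513764/(-1494350 - 1036094*(-640161/2 - 1024823)) = -5513764/(-1494350 - 1036094*(-2689807/2)) = -5513764/(-1494350 + 1393446446929) = -5513764/1393444952579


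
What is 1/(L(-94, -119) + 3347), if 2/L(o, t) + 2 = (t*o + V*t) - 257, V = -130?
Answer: 26397/88350761 ≈ 0.00029877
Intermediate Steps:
L(o, t) = 2/(-259 - 130*t + o*t) (L(o, t) = 2/(-2 + ((t*o - 130*t) - 257)) = 2/(-2 + ((o*t - 130*t) - 257)) = 2/(-2 + ((-130*t + o*t) - 257)) = 2/(-2 + (-257 - 130*t + o*t)) = 2/(-259 - 130*t + o*t))
1/(L(-94, -119) + 3347) = 1/(2/(-259 - 130*(-119) - 94*(-119)) + 3347) = 1/(2/(-259 + 15470 + 11186) + 3347) = 1/(2/26397 + 3347) = 1/(88350761/26397) = 26397/88350761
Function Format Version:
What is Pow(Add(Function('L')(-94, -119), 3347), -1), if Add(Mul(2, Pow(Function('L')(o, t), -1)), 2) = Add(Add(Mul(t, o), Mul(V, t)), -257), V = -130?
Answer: Rational(26397, 88350761) ≈ 0.00029877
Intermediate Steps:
Function('L')(o, t) = Mul(2, Pow(Add(-259, Mul(-130, t), Mul(o, t)), -1)) (Function('L')(o, t) = Mul(2, Pow(Add(-2, Add(Add(Mul(t, o), Mul(-130, t)), -257)), -1)) = Mul(2, Pow(Add(-2, Add(Add(Mul(o, t), Mul(-130, t)), -257)), -1)) = Mul(2, Pow(Add(-2, Add(Add(Mul(-130, t), Mul(o, t)), -257)), -1)) = Mul(2, Pow(Add(-2, Add(-257, Mul(-130, t), Mul(o, t))), -1)) = Mul(2, Pow(Add(-259, Mul(-130, t), Mul(o, t)), -1)))
Pow(Add(Function('L')(-94, -119), 3347), -1) = Pow(Add(Mul(2, Pow(Add(-259, Mul(-130, -119), Mul(-94, -119)), -1)), 3347), -1) = Pow(Add(Mul(2, Pow(Add(-259, 15470, 11186), -1)), 3347), -1) = Pow(Add(Mul(2, Pow(26397, -1)), 3347), -1) = Pow(Add(Mul(2, Rational(1, 26397)), 3347), -1) = Pow(Add(Rational(2, 26397), 3347), -1) = Pow(Rational(88350761, 26397), -1) = Rational(26397, 88350761)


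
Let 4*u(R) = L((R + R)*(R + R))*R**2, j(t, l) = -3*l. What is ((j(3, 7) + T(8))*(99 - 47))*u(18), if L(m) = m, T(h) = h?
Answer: -70963776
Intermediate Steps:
u(R) = R**4 (u(R) = (((R + R)*(R + R))*R**2)/4 = (((2*R)*(2*R))*R**2)/4 = ((4*R**2)*R**2)/4 = (4*R**4)/4 = R**4)
((j(3, 7) + T(8))*(99 - 47))*u(18) = ((-3*7 + 8)*(99 - 47))*18**4 = ((-21 + 8)*52)*104976 = -13*52*104976 = -676*104976 = -70963776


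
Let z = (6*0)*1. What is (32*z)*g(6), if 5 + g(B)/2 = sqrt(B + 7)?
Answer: 0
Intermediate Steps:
z = 0 (z = 0*1 = 0)
g(B) = -10 + 2*sqrt(7 + B) (g(B) = -10 + 2*sqrt(B + 7) = -10 + 2*sqrt(7 + B))
(32*z)*g(6) = (32*0)*(-10 + 2*sqrt(7 + 6)) = 0*(-10 + 2*sqrt(13)) = 0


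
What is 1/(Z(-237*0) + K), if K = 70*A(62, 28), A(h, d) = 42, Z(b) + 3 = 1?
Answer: 1/2938 ≈ 0.00034037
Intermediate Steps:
Z(b) = -2 (Z(b) = -3 + 1 = -2)
K = 2940 (K = 70*42 = 2940)
1/(Z(-237*0) + K) = 1/(-2 + 2940) = 1/2938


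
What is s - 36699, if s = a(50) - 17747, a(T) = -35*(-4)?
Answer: -54306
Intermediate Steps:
a(T) = 140
s = -17607 (s = 140 - 17747 = -17607)
s - 36699 = -17607 - 36699 = -54306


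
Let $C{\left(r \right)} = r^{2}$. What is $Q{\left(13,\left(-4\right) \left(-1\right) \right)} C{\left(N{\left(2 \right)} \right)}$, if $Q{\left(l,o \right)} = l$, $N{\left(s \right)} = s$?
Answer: $52$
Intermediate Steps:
$Q{\left(13,\left(-4\right) \left(-1\right) \right)} C{\left(N{\left(2 \right)} \right)} = 13 \cdot 2^{2} = 13 \cdot 4 = 52$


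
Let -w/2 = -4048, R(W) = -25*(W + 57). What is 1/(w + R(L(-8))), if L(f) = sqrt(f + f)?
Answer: 6671/44512241 + 100*I/44512241 ≈ 0.00014987 + 2.2466e-6*I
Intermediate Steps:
L(f) = sqrt(2)*sqrt(f) (L(f) = sqrt(2*f) = sqrt(2)*sqrt(f))
R(W) = -1425 - 25*W (R(W) = -25*(57 + W) = -1425 - 25*W)
w = 8096 (w = -2*(-4048) = 8096)
1/(w + R(L(-8))) = 1/(8096 + (-1425 - 25*sqrt(2)*sqrt(-8))) = 1/(8096 + (-1425 - 25*sqrt(2)*2*I*sqrt(2))) = 1/(8096 + (-1425 - 100*I)) = 1/(6671 - 100*I) = (6671 + 100*I)/44512241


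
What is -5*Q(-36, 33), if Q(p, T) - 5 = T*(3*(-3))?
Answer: 1460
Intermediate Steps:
Q(p, T) = 5 - 9*T (Q(p, T) = 5 + T*(3*(-3)) = 5 + T*(-9) = 5 - 9*T)
-5*Q(-36, 33) = -5*(5 - 9*33) = -5*(5 - 297) = -5*(-292) = 1460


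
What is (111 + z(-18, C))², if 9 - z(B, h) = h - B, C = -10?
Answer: 12544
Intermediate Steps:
z(B, h) = 9 + B - h (z(B, h) = 9 - (h - B) = 9 + (B - h) = 9 + B - h)
(111 + z(-18, C))² = (111 + (9 - 18 - 1*(-10)))² = (111 + (9 - 18 + 10))² = (111 + 1)² = 112² = 12544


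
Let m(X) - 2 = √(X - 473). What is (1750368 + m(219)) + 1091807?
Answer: 2842177 + I*√254 ≈ 2.8422e+6 + 15.937*I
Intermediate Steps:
m(X) = 2 + √(-473 + X) (m(X) = 2 + √(X - 473) = 2 + √(-473 + X))
(1750368 + m(219)) + 1091807 = (1750368 + (2 + √(-473 + 219))) + 1091807 = (1750368 + (2 + √(-254))) + 1091807 = (1750368 + (2 + I*√254)) + 1091807 = (1750370 + I*√254) + 1091807 = 2842177 + I*√254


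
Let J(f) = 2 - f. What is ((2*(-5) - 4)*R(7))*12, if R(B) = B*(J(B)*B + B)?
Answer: 32928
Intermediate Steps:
R(B) = B*(B + B*(2 - B)) (R(B) = B*((2 - B)*B + B) = B*(B*(2 - B) + B) = B*(B + B*(2 - B)))
((2*(-5) - 4)*R(7))*12 = ((2*(-5) - 4)*(7**2*(3 - 1*7)))*12 = ((-10 - 4)*(49*(3 - 7)))*12 = -686*(-4)*12 = -14*(-196)*12 = 2744*12 = 32928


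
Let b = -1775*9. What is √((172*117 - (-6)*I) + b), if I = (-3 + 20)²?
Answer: √5883 ≈ 76.701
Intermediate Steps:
b = -15975
I = 289 (I = 17² = 289)
√((172*117 - (-6)*I) + b) = √((172*117 - (-6)*289) - 15975) = √((20124 - 1*(-1734)) - 15975) = √((20124 + 1734) - 15975) = √(21858 - 15975) = √5883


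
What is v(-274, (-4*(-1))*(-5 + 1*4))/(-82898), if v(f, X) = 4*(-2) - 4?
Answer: 6/41449 ≈ 0.00014476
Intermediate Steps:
v(f, X) = -12 (v(f, X) = -8 - 4 = -12)
v(-274, (-4*(-1))*(-5 + 1*4))/(-82898) = -12/(-82898) = -12*(-1/82898) = 6/41449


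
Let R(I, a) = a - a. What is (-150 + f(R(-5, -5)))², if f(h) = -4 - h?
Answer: 23716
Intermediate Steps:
R(I, a) = 0
(-150 + f(R(-5, -5)))² = (-150 + (-4 - 1*0))² = (-150 + (-4 + 0))² = (-150 - 4)² = (-154)² = 23716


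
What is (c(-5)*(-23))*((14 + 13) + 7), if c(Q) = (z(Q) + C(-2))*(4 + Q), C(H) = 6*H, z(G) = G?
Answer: -13294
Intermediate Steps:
c(Q) = (-12 + Q)*(4 + Q) (c(Q) = (Q + 6*(-2))*(4 + Q) = (Q - 12)*(4 + Q) = (-12 + Q)*(4 + Q))
(c(-5)*(-23))*((14 + 13) + 7) = ((-48 + (-5)² - 8*(-5))*(-23))*((14 + 13) + 7) = ((-48 + 25 + 40)*(-23))*(27 + 7) = (17*(-23))*34 = -391*34 = -13294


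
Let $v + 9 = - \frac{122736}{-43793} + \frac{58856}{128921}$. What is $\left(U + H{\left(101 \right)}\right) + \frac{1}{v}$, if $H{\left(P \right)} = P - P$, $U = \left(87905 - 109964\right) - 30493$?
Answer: $- \frac{1703310954260529}{32411807513} \approx -52552.0$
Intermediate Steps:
$v = - \frac{32411807513}{5645837353}$ ($v = -9 + \left(- \frac{122736}{-43793} + \frac{58856}{128921}\right) = -9 + \left(\left(-122736\right) \left(- \frac{1}{43793}\right) + 58856 \cdot \frac{1}{128921}\right) = -9 + \left(\frac{122736}{43793} + \frac{58856}{128921}\right) = -9 + \frac{18400728664}{5645837353} = - \frac{32411807513}{5645837353} \approx -5.7408$)
$U = -52552$ ($U = -22059 - 30493 = -52552$)
$H{\left(P \right)} = 0$
$\left(U + H{\left(101 \right)}\right) + \frac{1}{v} = \left(-52552 + 0\right) + \frac{1}{- \frac{32411807513}{5645837353}} = -52552 - \frac{5645837353}{32411807513} = - \frac{1703310954260529}{32411807513}$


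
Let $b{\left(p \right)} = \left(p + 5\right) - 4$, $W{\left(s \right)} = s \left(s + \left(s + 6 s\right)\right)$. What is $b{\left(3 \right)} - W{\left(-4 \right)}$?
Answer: $-124$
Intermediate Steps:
$W{\left(s \right)} = 8 s^{2}$ ($W{\left(s \right)} = s \left(s + 7 s\right) = s 8 s = 8 s^{2}$)
$b{\left(p \right)} = 1 + p$ ($b{\left(p \right)} = \left(5 + p\right) - 4 = 1 + p$)
$b{\left(3 \right)} - W{\left(-4 \right)} = \left(1 + 3\right) - 8 \left(-4\right)^{2} = 4 - 8 \cdot 16 = 4 - 128 = -124$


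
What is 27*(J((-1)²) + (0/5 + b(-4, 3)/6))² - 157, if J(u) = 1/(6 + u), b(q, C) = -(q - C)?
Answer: -21697/196 ≈ -110.70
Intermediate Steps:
b(q, C) = C - q
27*(J((-1)²) + (0/5 + b(-4, 3)/6))² - 157 = 27*(1/(6 + (-1)²) + (0/5 + (3 - 1*(-4))/6))² - 157 = 27*(1/(6 + 1) + (0*(⅕) + (3 + 4)*(⅙)))² - 157 = 27*(1/7 + (0 + 7*(⅙)))² - 157 = 27*(⅐ + (0 + 7/6))² - 157 = 27*(⅐ + 7/6)² - 157 = 27*(55/42)² - 157 = 27*(3025/1764) - 157 = 9075/196 - 157 = -21697/196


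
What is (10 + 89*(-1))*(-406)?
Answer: 32074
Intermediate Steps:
(10 + 89*(-1))*(-406) = (10 - 89)*(-406) = -79*(-406) = 32074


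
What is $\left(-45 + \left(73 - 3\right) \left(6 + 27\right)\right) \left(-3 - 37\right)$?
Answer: $-90600$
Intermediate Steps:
$\left(-45 + \left(73 - 3\right) \left(6 + 27\right)\right) \left(-3 - 37\right) = \left(-45 + 70 \cdot 33\right) \left(-40\right) = \left(-45 + 2310\right) \left(-40\right) = 2265 \left(-40\right) = -90600$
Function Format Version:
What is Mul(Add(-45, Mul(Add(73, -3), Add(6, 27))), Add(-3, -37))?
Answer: -90600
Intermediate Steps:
Mul(Add(-45, Mul(Add(73, -3), Add(6, 27))), Add(-3, -37)) = Mul(Add(-45, Mul(70, 33)), -40) = Mul(Add(-45, 2310), -40) = Mul(2265, -40) = -90600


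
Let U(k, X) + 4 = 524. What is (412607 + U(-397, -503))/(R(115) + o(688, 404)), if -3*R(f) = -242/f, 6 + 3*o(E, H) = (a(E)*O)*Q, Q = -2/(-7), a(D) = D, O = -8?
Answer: -997701705/1269056 ≈ -786.18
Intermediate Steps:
U(k, X) = 520 (U(k, X) = -4 + 524 = 520)
Q = 2/7 (Q = -2*(-1/7) = 2/7 ≈ 0.28571)
o(E, H) = -2 - 16*E/21 (o(E, H) = -2 + ((E*(-8))*(2/7))/3 = -2 + (-8*E*(2/7))/3 = -2 + (-16*E/7)/3 = -2 - 16*E/21)
R(f) = 242/(3*f) (R(f) = -(-242)/(3*f) = 242/(3*f))
(412607 + U(-397, -503))/(R(115) + o(688, 404)) = (412607 + 520)/((242/3)/115 + (-2 - 16/21*688)) = 413127/((242/3)*(1/115) + (-2 - 11008/21)) = 413127/(242/345 - 11050/21) = 413127/(-1269056/2415) = 413127*(-2415/1269056) = -997701705/1269056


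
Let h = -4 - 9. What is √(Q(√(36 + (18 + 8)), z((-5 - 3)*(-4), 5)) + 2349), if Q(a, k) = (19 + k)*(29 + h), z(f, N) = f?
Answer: √3165 ≈ 56.258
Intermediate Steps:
h = -13
Q(a, k) = 304 + 16*k (Q(a, k) = (19 + k)*(29 - 13) = (19 + k)*16 = 304 + 16*k)
√(Q(√(36 + (18 + 8)), z((-5 - 3)*(-4), 5)) + 2349) = √((304 + 16*((-5 - 3)*(-4))) + 2349) = √((304 + 16*(-8*(-4))) + 2349) = √((304 + 16*32) + 2349) = √((304 + 512) + 2349) = √(816 + 2349) = √3165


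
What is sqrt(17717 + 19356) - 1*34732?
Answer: -34732 + sqrt(37073) ≈ -34539.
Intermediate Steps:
sqrt(17717 + 19356) - 1*34732 = sqrt(37073) - 34732 = -34732 + sqrt(37073)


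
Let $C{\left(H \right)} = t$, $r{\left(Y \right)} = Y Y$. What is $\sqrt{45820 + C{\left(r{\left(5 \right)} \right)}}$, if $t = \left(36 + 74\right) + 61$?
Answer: $\sqrt{45991} \approx 214.46$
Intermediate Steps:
$r{\left(Y \right)} = Y^{2}$
$t = 171$ ($t = 110 + 61 = 171$)
$C{\left(H \right)} = 171$
$\sqrt{45820 + C{\left(r{\left(5 \right)} \right)}} = \sqrt{45820 + 171} = \sqrt{45991}$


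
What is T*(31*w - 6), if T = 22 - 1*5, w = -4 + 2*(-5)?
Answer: -7480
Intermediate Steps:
w = -14 (w = -4 - 10 = -14)
T = 17 (T = 22 - 5 = 17)
T*(31*w - 6) = 17*(31*(-14) - 6) = 17*(-434 - 6) = 17*(-440) = -7480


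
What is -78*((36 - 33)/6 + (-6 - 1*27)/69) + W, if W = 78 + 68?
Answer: 3319/23 ≈ 144.30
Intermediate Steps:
W = 146
-78*((36 - 33)/6 + (-6 - 1*27)/69) + W = -78*((36 - 33)/6 + (-6 - 1*27)/69) + 146 = -78*(3*(⅙) + (-6 - 27)*(1/69)) + 146 = -78*(½ - 33*1/69) + 146 = -78*(½ - 11/23) + 146 = -78*1/46 + 146 = -39/23 + 146 = 3319/23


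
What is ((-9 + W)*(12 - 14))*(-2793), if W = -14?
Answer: -128478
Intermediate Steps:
((-9 + W)*(12 - 14))*(-2793) = ((-9 - 14)*(12 - 14))*(-2793) = -23*(-2)*(-2793) = 46*(-2793) = -128478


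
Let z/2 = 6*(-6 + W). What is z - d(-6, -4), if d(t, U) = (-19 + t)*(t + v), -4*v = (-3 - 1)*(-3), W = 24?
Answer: -9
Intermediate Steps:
v = -3 (v = -(-3 - 1)*(-3)/4 = -(-1)*(-3) = -1/4*12 = -3)
d(t, U) = (-19 + t)*(-3 + t) (d(t, U) = (-19 + t)*(t - 3) = (-19 + t)*(-3 + t))
z = 216 (z = 2*(6*(-6 + 24)) = 2*(6*18) = 2*108 = 216)
z - d(-6, -4) = 216 - (57 + (-6)**2 - 22*(-6)) = 216 - (57 + 36 + 132) = 216 - 1*225 = 216 - 225 = -9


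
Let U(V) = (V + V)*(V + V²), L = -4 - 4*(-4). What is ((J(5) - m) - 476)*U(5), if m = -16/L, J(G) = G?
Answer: -140900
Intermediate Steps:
L = 12 (L = -4 + 16 = 12)
m = -4/3 (m = -16/12 = -16*1/12 = -4/3 ≈ -1.3333)
U(V) = 2*V*(V + V²) (U(V) = (2*V)*(V + V²) = 2*V*(V + V²))
((J(5) - m) - 476)*U(5) = ((5 - 1*(-4/3)) - 476)*(2*5²*(1 + 5)) = ((5 + 4/3) - 476)*(2*25*6) = (19/3 - 476)*300 = -1409/3*300 = -140900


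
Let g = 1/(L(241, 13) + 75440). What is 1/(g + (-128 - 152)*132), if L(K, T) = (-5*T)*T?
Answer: -74595/2757031199 ≈ -2.7056e-5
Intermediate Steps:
L(K, T) = -5*T²
g = 1/74595 (g = 1/(-5*13² + 75440) = 1/(-5*169 + 75440) = 1/(-845 + 75440) = 1/74595 ≈ 1.3406e-5)
1/(g + (-128 - 152)*132) = 1/(1/74595 + (-128 - 152)*132) = 1/(1/74595 - 280*132) = 1/(1/74595 - 36960) = 1/(-2757031199/74595) = -74595/2757031199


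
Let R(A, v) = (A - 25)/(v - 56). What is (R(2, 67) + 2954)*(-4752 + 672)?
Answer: -132481680/11 ≈ -1.2044e+7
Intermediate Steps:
R(A, v) = (-25 + A)/(-56 + v)
(R(2, 67) + 2954)*(-4752 + 672) = ((-25 + 2)/(-56 + 67) + 2954)*(-4752 + 672) = (-23/11 + 2954)*(-4080) = (32471/11)*(-4080) = -132481680/11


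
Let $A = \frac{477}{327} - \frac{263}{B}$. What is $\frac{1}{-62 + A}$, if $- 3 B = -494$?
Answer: $- \frac{53846}{3345907} \approx -0.016093$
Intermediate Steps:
$B = \frac{494}{3}$ ($B = \left(- \frac{1}{3}\right) \left(-494\right) = \frac{494}{3} \approx 164.67$)
$A = - \frac{7455}{53846}$ ($A = \frac{477}{327} - \frac{263}{\frac{494}{3}} = 477 \cdot \frac{1}{327} - \frac{789}{494} = \frac{159}{109} - \frac{789}{494} = - \frac{7455}{53846} \approx -0.13845$)
$\frac{1}{-62 + A} = \frac{1}{-62 - \frac{7455}{53846}} = \frac{1}{- \frac{3345907}{53846}} = - \frac{53846}{3345907}$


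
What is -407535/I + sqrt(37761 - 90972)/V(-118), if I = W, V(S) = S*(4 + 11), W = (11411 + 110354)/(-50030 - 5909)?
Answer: 4559420073/24353 - I*sqrt(53211)/1770 ≈ 1.8722e+5 - 0.13032*I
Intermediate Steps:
W = -121765/55939 (W = 121765/(-55939) = 121765*(-1/55939) = -121765/55939 ≈ -2.1767)
V(S) = 15*S (V(S) = S*15 = 15*S)
I = -121765/55939 ≈ -2.1767
-407535/I + sqrt(37761 - 90972)/V(-118) = -407535/(-121765/55939) + sqrt(37761 - 90972)/((15*(-118))) = -407535*(-55939/121765) + sqrt(-53211)/(-1770) = 4559420073/24353 + (I*sqrt(53211))*(-1/1770) = 4559420073/24353 - I*sqrt(53211)/1770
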